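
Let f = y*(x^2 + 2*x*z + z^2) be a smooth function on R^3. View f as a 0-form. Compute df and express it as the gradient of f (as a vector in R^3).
df = (2*y*(x + z)) dx + (x^2 + 2*x*z + z^2) dy + (2*y*(x + z)) dz; grad f = (2*y*(x + z), x^2 + 2*x*z + z^2, 2*y*(x + z))

For a 0-form f, d f = (∂f/∂x) dx + (∂f/∂y) dy + (∂f/∂z) dz. The components of the vector representation are exactly the entries of grad f in Cartesian coordinates:
  ∂f/∂x = 2*y*(x + z)
  ∂f/∂y = x^2 + 2*x*z + z^2
  ∂f/∂z = 2*y*(x + z).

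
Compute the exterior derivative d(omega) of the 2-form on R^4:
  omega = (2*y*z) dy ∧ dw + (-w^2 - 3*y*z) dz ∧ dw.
d(omega) = (-2*y - 3*z) dy ∧ dz ∧ dw

For a 2-form omega = sum_{i<j} g_{ij} dx_i ∧ dx_j, the exterior derivative is
  d(omega) = sum_{i<j} d(g_{ij}) ∧ dx_i ∧ dx_j = sum_{i<j, k} (∂g_{ij}/∂x_k) dx_k ∧ dx_i ∧ dx_j.
Expand each term, using dx_k ∧ dx_i ∧ dx_j = sgn(permutation) dx_{(a)} ∧ dx_{(b)} ∧ dx_{(c)} with (a < b < c) sorted:
  d(2*y*z) includes (∂/∂z)(2*y*z) dz = (2*y) dz, which multiplied by dy ∧ dw gives (-2*y) dy ∧ dz ∧ dw
  d(-w^2 - 3*y*z) includes (∂/∂y)(-w^2 - 3*y*z) dy = (-3*z) dy, which multiplied by dz ∧ dw gives (-3*z) dy ∧ dz ∧ dw
Collecting like 3-forms: d(omega) = (-2*y - 3*z) dy ∧ dz ∧ dw.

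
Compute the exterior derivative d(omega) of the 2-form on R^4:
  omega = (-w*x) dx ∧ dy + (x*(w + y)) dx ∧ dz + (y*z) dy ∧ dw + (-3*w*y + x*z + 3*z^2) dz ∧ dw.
d(omega) = (-x) dx ∧ dy ∧ dw + (-x) dx ∧ dy ∧ dz + (x + z) dx ∧ dz ∧ dw + (-3*w - y) dy ∧ dz ∧ dw

For a 2-form omega = sum_{i<j} g_{ij} dx_i ∧ dx_j, the exterior derivative is
  d(omega) = sum_{i<j} d(g_{ij}) ∧ dx_i ∧ dx_j = sum_{i<j, k} (∂g_{ij}/∂x_k) dx_k ∧ dx_i ∧ dx_j.
Expand each term, using dx_k ∧ dx_i ∧ dx_j = sgn(permutation) dx_{(a)} ∧ dx_{(b)} ∧ dx_{(c)} with (a < b < c) sorted:
  d(-w*x) includes (∂/∂w)(-w*x) dw = (-x) dw, which multiplied by dx ∧ dy gives (-x) dx ∧ dy ∧ dw
  d(x*(w + y)) includes (∂/∂y)(x*(w + y)) dy = (x) dy, which multiplied by dx ∧ dz gives (-x) dx ∧ dy ∧ dz
  d(x*(w + y)) includes (∂/∂w)(x*(w + y)) dw = (x) dw, which multiplied by dx ∧ dz gives (x) dx ∧ dz ∧ dw
  d(y*z) includes (∂/∂z)(y*z) dz = (y) dz, which multiplied by dy ∧ dw gives (-y) dy ∧ dz ∧ dw
  d(-3*w*y + x*z + 3*z^2) includes (∂/∂x)(-3*w*y + x*z + 3*z^2) dx = (z) dx, which multiplied by dz ∧ dw gives (z) dx ∧ dz ∧ dw
  d(-3*w*y + x*z + 3*z^2) includes (∂/∂y)(-3*w*y + x*z + 3*z^2) dy = (-3*w) dy, which multiplied by dz ∧ dw gives (-3*w) dy ∧ dz ∧ dw
Collecting like 3-forms: d(omega) = (-x) dx ∧ dy ∧ dw + (-x) dx ∧ dy ∧ dz + (x + z) dx ∧ dz ∧ dw + (-3*w - y) dy ∧ dz ∧ dw.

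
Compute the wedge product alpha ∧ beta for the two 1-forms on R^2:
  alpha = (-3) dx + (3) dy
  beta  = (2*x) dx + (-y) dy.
alpha ∧ beta = (-6*x + 3*y) dx ∧ dy

Distribute the wedge, using dx_i ∧ dx_j = -dx_j ∧ dx_i and dx_i ∧ dx_i = 0. For each pair (i, j) with i < j, the coefficient of dx_i ∧ dx_j in alpha ∧ beta is (alpha_i * beta_j - alpha_j * beta_i). Collecting: alpha ∧ beta = (-6*x + 3*y) dx ∧ dy.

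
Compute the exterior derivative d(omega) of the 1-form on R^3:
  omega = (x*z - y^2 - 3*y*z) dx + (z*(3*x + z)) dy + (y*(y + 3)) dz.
d(omega) = (2*y + 6*z) dx ∧ dy + (-x + 3*y) dx ∧ dz + (-3*x + 2*y - 2*z + 3) dy ∧ dz

For a 1-form omega = sum_i f_i dx_i, the exterior derivative is
  d(omega) = sum_{i < j} (∂f_j/∂x_i - ∂f_i/∂x_j) dx_i ∧ dx_j.
  coefficient of dx ∧ dy: ∂f_2/∂x - ∂f_1/∂y = ∂(z*(3*x + z))/∂x - ∂(x*z - y^2 - 3*y*z)/∂y = 2*y + 6*z
  coefficient of dx ∧ dz: ∂f_3/∂x - ∂f_1/∂z = ∂(y*(y + 3))/∂x - ∂(x*z - y^2 - 3*y*z)/∂z = -x + 3*y
  coefficient of dy ∧ dz: ∂f_3/∂y - ∂f_2/∂z = ∂(y*(y + 3))/∂y - ∂(z*(3*x + z))/∂z = -3*x + 2*y - 2*z + 3
Assembling: d(omega) = (2*y + 6*z) dx ∧ dy + (-x + 3*y) dx ∧ dz + (-3*x + 2*y - 2*z + 3) dy ∧ dz.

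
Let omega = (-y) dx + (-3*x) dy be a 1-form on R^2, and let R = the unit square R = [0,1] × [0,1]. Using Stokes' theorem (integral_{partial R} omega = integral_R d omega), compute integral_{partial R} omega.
integral_(partial R) omega = -2

Stokes: integral_partial_R omega = integral_R d omega with d omega = (∂Q/∂x - ∂P/∂y) dx ∧ dy.
  ∂Q/∂x = -3
  ∂P/∂y = -1
  integrand = ∂Q/∂x - ∂P/∂y = -2.
Integrating over R: integral_0^1 integral_0^1 (-2) dx dy = -2.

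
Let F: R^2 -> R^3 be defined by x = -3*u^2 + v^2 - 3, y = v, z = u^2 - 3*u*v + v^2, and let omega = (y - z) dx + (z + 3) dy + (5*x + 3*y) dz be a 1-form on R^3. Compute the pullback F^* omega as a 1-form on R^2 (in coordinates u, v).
F^* omega = (-24*u^3 + 27*u^2*v + 16*u*v^2 - 30*u - 15*v^3 - 9*v^2 + 45*v) du + (45*u^3 - 32*u^2*v + u^2 - 9*u*v^2 - 12*u*v + 45*u + 8*v^3 + 9*v^2 - 30*v + 3) dv

Using F^*(f dg) = (f ∘ F) d(g ∘ F), substitute each coordinate x_i by F_i(u, v) in f_i, and replace dx_i by d F_i = (∂F_i/∂u) du + (∂F_i/∂v) dv.
  For the x component: f_1(F) = -u^2 + 3*u*v - v^2 + v; d F_1 = (-6*u) du + (2*v) dv
  For the y component: f_2(F) = u^2 - 3*u*v + v^2 + 3; d F_2 = (0) du + (1) dv
  For the z component: f_3(F) = -15*u^2 + 5*v^2 + 3*v - 15; d F_3 = (2*u - 3*v) du + (-3*u + 2*v) dv
Combining and collecting du, dv coefficients:
  coeff of du: -24*u^3 + 27*u^2*v + 16*u*v^2 - 30*u - 15*v^3 - 9*v^2 + 45*v
  coeff of dv: 45*u^3 - 32*u^2*v + u^2 - 9*u*v^2 - 12*u*v + 45*u + 8*v^3 + 9*v^2 - 30*v + 3
F^* omega = (-24*u^3 + 27*u^2*v + 16*u*v^2 - 30*u - 15*v^3 - 9*v^2 + 45*v) du + (45*u^3 - 32*u^2*v + u^2 - 9*u*v^2 - 12*u*v + 45*u + 8*v^3 + 9*v^2 - 30*v + 3) dv.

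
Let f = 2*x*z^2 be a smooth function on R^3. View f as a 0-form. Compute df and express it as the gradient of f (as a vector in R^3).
df = (2*z^2) dx + (0) dy + (4*x*z) dz; grad f = (2*z^2, 0, 4*x*z)

For a 0-form f, d f = (∂f/∂x) dx + (∂f/∂y) dy + (∂f/∂z) dz. The components of the vector representation are exactly the entries of grad f in Cartesian coordinates:
  ∂f/∂x = 2*z^2
  ∂f/∂y = 0
  ∂f/∂z = 4*x*z.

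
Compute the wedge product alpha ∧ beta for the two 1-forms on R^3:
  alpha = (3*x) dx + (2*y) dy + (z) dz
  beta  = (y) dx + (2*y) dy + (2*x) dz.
alpha ∧ beta = (2*y*(3*x - y)) dx ∧ dy + (6*x^2 - y*z) dx ∧ dz + (2*y*(2*x - z)) dy ∧ dz

Distribute the wedge, using dx_i ∧ dx_j = -dx_j ∧ dx_i and dx_i ∧ dx_i = 0. For each pair (i, j) with i < j, the coefficient of dx_i ∧ dx_j in alpha ∧ beta is (alpha_i * beta_j - alpha_j * beta_i). Collecting: alpha ∧ beta = (2*y*(3*x - y)) dx ∧ dy + (6*x^2 - y*z) dx ∧ dz + (2*y*(2*x - z)) dy ∧ dz.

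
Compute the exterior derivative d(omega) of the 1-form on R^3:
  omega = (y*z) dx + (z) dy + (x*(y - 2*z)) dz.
d(omega) = (-z) dx ∧ dy + (-2*z) dx ∧ dz + (x - 1) dy ∧ dz

For a 1-form omega = sum_i f_i dx_i, the exterior derivative is
  d(omega) = sum_{i < j} (∂f_j/∂x_i - ∂f_i/∂x_j) dx_i ∧ dx_j.
  coefficient of dx ∧ dy: ∂f_2/∂x - ∂f_1/∂y = ∂(z)/∂x - ∂(y*z)/∂y = -z
  coefficient of dx ∧ dz: ∂f_3/∂x - ∂f_1/∂z = ∂(x*(y - 2*z))/∂x - ∂(y*z)/∂z = -2*z
  coefficient of dy ∧ dz: ∂f_3/∂y - ∂f_2/∂z = ∂(x*(y - 2*z))/∂y - ∂(z)/∂z = x - 1
Assembling: d(omega) = (-z) dx ∧ dy + (-2*z) dx ∧ dz + (x - 1) dy ∧ dz.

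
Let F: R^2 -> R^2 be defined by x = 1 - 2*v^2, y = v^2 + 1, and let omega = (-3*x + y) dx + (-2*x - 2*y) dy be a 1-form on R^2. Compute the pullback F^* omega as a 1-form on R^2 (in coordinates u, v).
F^* omega = (-24*v^3) dv

Using F^*(f dg) = (f ∘ F) d(g ∘ F), substitute each coordinate x_i by F_i(u, v) in f_i, and replace dx_i by d F_i = (∂F_i/∂u) du + (∂F_i/∂v) dv.
  For the x component: f_1(F) = 7*v^2 - 2; d F_1 = (0) du + (-4*v) dv
  For the y component: f_2(F) = 2*v^2 - 4; d F_2 = (0) du + (2*v) dv
Combining and collecting du, dv coefficients:
  coeff of du: 0
  coeff of dv: -24*v^3
F^* omega = (-24*v^3) dv.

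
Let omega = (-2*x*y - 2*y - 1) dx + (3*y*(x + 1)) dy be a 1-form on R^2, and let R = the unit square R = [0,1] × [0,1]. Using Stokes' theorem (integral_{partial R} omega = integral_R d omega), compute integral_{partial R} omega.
integral_(partial R) omega = 9/2

Stokes: integral_partial_R omega = integral_R d omega with d omega = (∂Q/∂x - ∂P/∂y) dx ∧ dy.
  ∂Q/∂x = 3*y
  ∂P/∂y = -2*x - 2
  integrand = ∂Q/∂x - ∂P/∂y = 2*x + 3*y + 2.
Integrating over R: integral_0^1 integral_0^1 (2*x + 3*y + 2) dx dy = 9/2.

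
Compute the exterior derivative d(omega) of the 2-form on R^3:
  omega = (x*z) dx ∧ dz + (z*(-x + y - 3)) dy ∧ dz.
d(omega) = (-z) dx ∧ dy ∧ dz

For a 2-form omega = sum_{i<j} g_{ij} dx_i ∧ dx_j, the exterior derivative is
  d(omega) = sum_{i<j} d(g_{ij}) ∧ dx_i ∧ dx_j = sum_{i<j, k} (∂g_{ij}/∂x_k) dx_k ∧ dx_i ∧ dx_j.
Expand each term, using dx_k ∧ dx_i ∧ dx_j = sgn(permutation) dx_{(a)} ∧ dx_{(b)} ∧ dx_{(c)} with (a < b < c) sorted:
  d(z*(-x + y - 3)) includes (∂/∂x)(z*(-x + y - 3)) dx = (-z) dx, which multiplied by dy ∧ dz gives (-z) dx ∧ dy ∧ dz
Collecting like 3-forms: d(omega) = (-z) dx ∧ dy ∧ dz.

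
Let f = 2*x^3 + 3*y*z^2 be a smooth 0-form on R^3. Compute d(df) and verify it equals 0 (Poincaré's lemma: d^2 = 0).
d(df) = 0

Step 1: df = sum_i (∂f/∂x_i) dx_i = (6*x^2) dx + (3*z^2) dy + (6*y*z) dz.
Step 2: Apply d again. Using the 1-form formula, the coefficient of dx ∧ dy in d(df) is ∂^2 f/∂x ∂y - ∂^2 f/∂y ∂x = (0) - (0) = 0 (equality of mixed partials for smooth f).
Similarly for dx ∧ dz and dy ∧ dz — all coefficients vanish. So d(df) = 0.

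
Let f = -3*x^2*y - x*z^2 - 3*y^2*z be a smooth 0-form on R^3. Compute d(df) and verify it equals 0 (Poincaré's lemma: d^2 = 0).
d(df) = 0

Step 1: df = sum_i (∂f/∂x_i) dx_i = (-6*x*y - z^2) dx + (-3*x^2 - 6*y*z) dy + (-2*x*z - 3*y^2) dz.
Step 2: Apply d again. Using the 1-form formula, the coefficient of dx ∧ dy in d(df) is ∂^2 f/∂x ∂y - ∂^2 f/∂y ∂x = (-6*x) - (-6*x) = 0 (equality of mixed partials for smooth f).
Similarly for dx ∧ dz and dy ∧ dz — all coefficients vanish. So d(df) = 0.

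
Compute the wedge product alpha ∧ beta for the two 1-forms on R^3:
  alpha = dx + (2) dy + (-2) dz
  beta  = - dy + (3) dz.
alpha ∧ beta = (-1) dx ∧ dy + (3) dx ∧ dz + (4) dy ∧ dz

Distribute the wedge, using dx_i ∧ dx_j = -dx_j ∧ dx_i and dx_i ∧ dx_i = 0. For each pair (i, j) with i < j, the coefficient of dx_i ∧ dx_j in alpha ∧ beta is (alpha_i * beta_j - alpha_j * beta_i). Collecting: alpha ∧ beta = (-1) dx ∧ dy + (3) dx ∧ dz + (4) dy ∧ dz.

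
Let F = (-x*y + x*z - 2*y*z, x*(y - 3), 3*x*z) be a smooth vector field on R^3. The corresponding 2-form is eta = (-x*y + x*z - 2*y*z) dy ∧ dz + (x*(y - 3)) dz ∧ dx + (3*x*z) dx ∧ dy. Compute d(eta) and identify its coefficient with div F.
d(eta) = (4*x - y + z) dx ∧ dy ∧ dz; div F = 4*x - y + z

For a 2-form in R^3 of the form above, applying d gives a 3-form with coefficient ∂P/∂x + ∂Q/∂y + ∂R/∂z:
  ∂P/∂x = -y + z
  ∂Q/∂y = x
  ∂R/∂z = 3*x
Sum = 4*x - y + z, which is exactly div F.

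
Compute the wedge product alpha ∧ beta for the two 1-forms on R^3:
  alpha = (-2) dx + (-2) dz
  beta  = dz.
alpha ∧ beta = (-2) dx ∧ dz

Distribute the wedge, using dx_i ∧ dx_j = -dx_j ∧ dx_i and dx_i ∧ dx_i = 0. For each pair (i, j) with i < j, the coefficient of dx_i ∧ dx_j in alpha ∧ beta is (alpha_i * beta_j - alpha_j * beta_i). Collecting: alpha ∧ beta = (-2) dx ∧ dz.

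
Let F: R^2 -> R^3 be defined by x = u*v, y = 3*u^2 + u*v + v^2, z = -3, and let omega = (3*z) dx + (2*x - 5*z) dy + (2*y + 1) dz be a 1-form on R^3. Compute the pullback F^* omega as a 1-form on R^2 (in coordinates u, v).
F^* omega = (12*u^2*v + 2*u*v^2 + 90*u + 6*v) du + (2*u^2*v + 4*u*v^2 + 6*u + 30*v) dv

Using F^*(f dg) = (f ∘ F) d(g ∘ F), substitute each coordinate x_i by F_i(u, v) in f_i, and replace dx_i by d F_i = (∂F_i/∂u) du + (∂F_i/∂v) dv.
  For the x component: f_1(F) = -9; d F_1 = (v) du + (u) dv
  For the y component: f_2(F) = 2*u*v + 15; d F_2 = (6*u + v) du + (u + 2*v) dv
  For the z component: f_3(F) = 6*u^2 + 2*u*v + 2*v^2 + 1; d F_3 = (0) du + (0) dv
Combining and collecting du, dv coefficients:
  coeff of du: 12*u^2*v + 2*u*v^2 + 90*u + 6*v
  coeff of dv: 2*u^2*v + 4*u*v^2 + 6*u + 30*v
F^* omega = (12*u^2*v + 2*u*v^2 + 90*u + 6*v) du + (2*u^2*v + 4*u*v^2 + 6*u + 30*v) dv.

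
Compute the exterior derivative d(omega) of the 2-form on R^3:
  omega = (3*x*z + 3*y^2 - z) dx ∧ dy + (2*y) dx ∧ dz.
d(omega) = (3*x - 3) dx ∧ dy ∧ dz

For a 2-form omega = sum_{i<j} g_{ij} dx_i ∧ dx_j, the exterior derivative is
  d(omega) = sum_{i<j} d(g_{ij}) ∧ dx_i ∧ dx_j = sum_{i<j, k} (∂g_{ij}/∂x_k) dx_k ∧ dx_i ∧ dx_j.
Expand each term, using dx_k ∧ dx_i ∧ dx_j = sgn(permutation) dx_{(a)} ∧ dx_{(b)} ∧ dx_{(c)} with (a < b < c) sorted:
  d(3*x*z + 3*y^2 - z) includes (∂/∂z)(3*x*z + 3*y^2 - z) dz = (3*x - 1) dz, which multiplied by dx ∧ dy gives (3*x - 1) dx ∧ dy ∧ dz
  d(2*y) includes (∂/∂y)(2*y) dy = (2) dy, which multiplied by dx ∧ dz gives (-2) dx ∧ dy ∧ dz
Collecting like 3-forms: d(omega) = (3*x - 3) dx ∧ dy ∧ dz.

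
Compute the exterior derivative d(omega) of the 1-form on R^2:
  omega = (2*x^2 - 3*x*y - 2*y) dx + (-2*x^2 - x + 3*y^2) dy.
d(omega) = (1 - x) dx ∧ dy

For a 1-form omega = sum_i f_i dx_i, the exterior derivative is
  d(omega) = sum_{i < j} (∂f_j/∂x_i - ∂f_i/∂x_j) dx_i ∧ dx_j.
  coefficient of dx ∧ dy: ∂f_2/∂x - ∂f_1/∂y = ∂(-2*x^2 - x + 3*y^2)/∂x - ∂(2*x^2 - 3*x*y - 2*y)/∂y = 1 - x
Assembling: d(omega) = (1 - x) dx ∧ dy.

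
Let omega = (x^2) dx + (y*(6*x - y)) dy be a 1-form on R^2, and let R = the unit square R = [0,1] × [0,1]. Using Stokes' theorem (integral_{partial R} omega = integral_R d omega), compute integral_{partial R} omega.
integral_(partial R) omega = 3

Stokes: integral_partial_R omega = integral_R d omega with d omega = (∂Q/∂x - ∂P/∂y) dx ∧ dy.
  ∂Q/∂x = 6*y
  ∂P/∂y = 0
  integrand = ∂Q/∂x - ∂P/∂y = 6*y.
Integrating over R: integral_0^1 integral_0^1 (6*y) dx dy = 3.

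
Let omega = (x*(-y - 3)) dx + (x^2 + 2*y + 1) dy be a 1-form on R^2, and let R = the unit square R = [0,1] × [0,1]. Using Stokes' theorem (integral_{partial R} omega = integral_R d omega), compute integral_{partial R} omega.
integral_(partial R) omega = 3/2

Stokes: integral_partial_R omega = integral_R d omega with d omega = (∂Q/∂x - ∂P/∂y) dx ∧ dy.
  ∂Q/∂x = 2*x
  ∂P/∂y = -x
  integrand = ∂Q/∂x - ∂P/∂y = 3*x.
Integrating over R: integral_0^1 integral_0^1 (3*x) dx dy = 3/2.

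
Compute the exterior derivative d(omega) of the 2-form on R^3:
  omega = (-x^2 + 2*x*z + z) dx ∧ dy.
d(omega) = (2*x + 1) dx ∧ dy ∧ dz

For a 2-form omega = sum_{i<j} g_{ij} dx_i ∧ dx_j, the exterior derivative is
  d(omega) = sum_{i<j} d(g_{ij}) ∧ dx_i ∧ dx_j = sum_{i<j, k} (∂g_{ij}/∂x_k) dx_k ∧ dx_i ∧ dx_j.
Expand each term, using dx_k ∧ dx_i ∧ dx_j = sgn(permutation) dx_{(a)} ∧ dx_{(b)} ∧ dx_{(c)} with (a < b < c) sorted:
  d(-x^2 + 2*x*z + z) includes (∂/∂z)(-x^2 + 2*x*z + z) dz = (2*x + 1) dz, which multiplied by dx ∧ dy gives (2*x + 1) dx ∧ dy ∧ dz
Collecting like 3-forms: d(omega) = (2*x + 1) dx ∧ dy ∧ dz.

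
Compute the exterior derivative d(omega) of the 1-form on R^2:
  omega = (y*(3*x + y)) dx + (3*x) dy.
d(omega) = (-3*x - 2*y + 3) dx ∧ dy

For a 1-form omega = sum_i f_i dx_i, the exterior derivative is
  d(omega) = sum_{i < j} (∂f_j/∂x_i - ∂f_i/∂x_j) dx_i ∧ dx_j.
  coefficient of dx ∧ dy: ∂f_2/∂x - ∂f_1/∂y = ∂(3*x)/∂x - ∂(y*(3*x + y))/∂y = -3*x - 2*y + 3
Assembling: d(omega) = (-3*x - 2*y + 3) dx ∧ dy.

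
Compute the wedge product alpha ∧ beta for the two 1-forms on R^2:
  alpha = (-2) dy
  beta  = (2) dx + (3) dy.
alpha ∧ beta = (4) dx ∧ dy

Distribute the wedge, using dx_i ∧ dx_j = -dx_j ∧ dx_i and dx_i ∧ dx_i = 0. For each pair (i, j) with i < j, the coefficient of dx_i ∧ dx_j in alpha ∧ beta is (alpha_i * beta_j - alpha_j * beta_i). Collecting: alpha ∧ beta = (4) dx ∧ dy.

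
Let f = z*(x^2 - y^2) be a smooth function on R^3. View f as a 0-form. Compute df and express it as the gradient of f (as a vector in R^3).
df = (2*x*z) dx + (-2*y*z) dy + (x^2 - y^2) dz; grad f = (2*x*z, -2*y*z, x^2 - y^2)

For a 0-form f, d f = (∂f/∂x) dx + (∂f/∂y) dy + (∂f/∂z) dz. The components of the vector representation are exactly the entries of grad f in Cartesian coordinates:
  ∂f/∂x = 2*x*z
  ∂f/∂y = -2*y*z
  ∂f/∂z = x^2 - y^2.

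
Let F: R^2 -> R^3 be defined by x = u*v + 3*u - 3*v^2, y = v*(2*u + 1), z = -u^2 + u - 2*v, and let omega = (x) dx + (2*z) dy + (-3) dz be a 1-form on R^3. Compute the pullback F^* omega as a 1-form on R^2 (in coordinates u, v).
F^* omega = (-4*u^2*v + u*v^2 + 10*u*v + 15*u - 3*v^3 - 17*v^2 - 3) du + (-4*u^3 + u^2*v + 5*u^2 - 9*u*v^2 - 26*u*v + 2*u + 18*v^3 - 4*v + 6) dv

Using F^*(f dg) = (f ∘ F) d(g ∘ F), substitute each coordinate x_i by F_i(u, v) in f_i, and replace dx_i by d F_i = (∂F_i/∂u) du + (∂F_i/∂v) dv.
  For the x component: f_1(F) = u*v + 3*u - 3*v^2; d F_1 = (v + 3) du + (u - 6*v) dv
  For the y component: f_2(F) = -2*u^2 + 2*u - 4*v; d F_2 = (2*v) du + (2*u + 1) dv
  For the z component: f_3(F) = -3; d F_3 = (1 - 2*u) du + (-2) dv
Combining and collecting du, dv coefficients:
  coeff of du: -4*u^2*v + u*v^2 + 10*u*v + 15*u - 3*v^3 - 17*v^2 - 3
  coeff of dv: -4*u^3 + u^2*v + 5*u^2 - 9*u*v^2 - 26*u*v + 2*u + 18*v^3 - 4*v + 6
F^* omega = (-4*u^2*v + u*v^2 + 10*u*v + 15*u - 3*v^3 - 17*v^2 - 3) du + (-4*u^3 + u^2*v + 5*u^2 - 9*u*v^2 - 26*u*v + 2*u + 18*v^3 - 4*v + 6) dv.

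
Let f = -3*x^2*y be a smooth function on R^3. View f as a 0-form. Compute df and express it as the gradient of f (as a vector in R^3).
df = (-6*x*y) dx + (-3*x^2) dy + (0) dz; grad f = (-6*x*y, -3*x^2, 0)

For a 0-form f, d f = (∂f/∂x) dx + (∂f/∂y) dy + (∂f/∂z) dz. The components of the vector representation are exactly the entries of grad f in Cartesian coordinates:
  ∂f/∂x = -6*x*y
  ∂f/∂y = -3*x^2
  ∂f/∂z = 0.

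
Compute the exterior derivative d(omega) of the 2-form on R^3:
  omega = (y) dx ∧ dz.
d(omega) = (-1) dx ∧ dy ∧ dz

For a 2-form omega = sum_{i<j} g_{ij} dx_i ∧ dx_j, the exterior derivative is
  d(omega) = sum_{i<j} d(g_{ij}) ∧ dx_i ∧ dx_j = sum_{i<j, k} (∂g_{ij}/∂x_k) dx_k ∧ dx_i ∧ dx_j.
Expand each term, using dx_k ∧ dx_i ∧ dx_j = sgn(permutation) dx_{(a)} ∧ dx_{(b)} ∧ dx_{(c)} with (a < b < c) sorted:
  d(y) includes (∂/∂y)(y) dy = (1) dy, which multiplied by dx ∧ dz gives (-1) dx ∧ dy ∧ dz
Collecting like 3-forms: d(omega) = (-1) dx ∧ dy ∧ dz.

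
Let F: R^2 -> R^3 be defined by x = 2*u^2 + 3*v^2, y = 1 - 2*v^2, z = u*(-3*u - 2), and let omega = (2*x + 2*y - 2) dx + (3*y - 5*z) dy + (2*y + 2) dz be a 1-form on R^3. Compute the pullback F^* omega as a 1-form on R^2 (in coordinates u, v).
F^* omega = (16*u^3 + 32*u*v^2 - 24*u + 8*v^2 - 8) du + (4*v*(-9*u^2 - 10*u + 9*v^2 - 3)) dv

Using F^*(f dg) = (f ∘ F) d(g ∘ F), substitute each coordinate x_i by F_i(u, v) in f_i, and replace dx_i by d F_i = (∂F_i/∂u) du + (∂F_i/∂v) dv.
  For the x component: f_1(F) = 4*u^2 + 2*v^2; d F_1 = (4*u) du + (6*v) dv
  For the y component: f_2(F) = 15*u^2 + 10*u - 6*v^2 + 3; d F_2 = (0) du + (-4*v) dv
  For the z component: f_3(F) = 4 - 4*v^2; d F_3 = (-6*u - 2) du + (0) dv
Combining and collecting du, dv coefficients:
  coeff of du: 16*u^3 + 32*u*v^2 - 24*u + 8*v^2 - 8
  coeff of dv: 4*v*(-9*u^2 - 10*u + 9*v^2 - 3)
F^* omega = (16*u^3 + 32*u*v^2 - 24*u + 8*v^2 - 8) du + (4*v*(-9*u^2 - 10*u + 9*v^2 - 3)) dv.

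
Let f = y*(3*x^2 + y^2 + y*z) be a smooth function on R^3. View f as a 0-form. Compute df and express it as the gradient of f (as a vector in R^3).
df = (6*x*y) dx + (3*x^2 + 3*y^2 + 2*y*z) dy + (y^2) dz; grad f = (6*x*y, 3*x^2 + 3*y^2 + 2*y*z, y^2)

For a 0-form f, d f = (∂f/∂x) dx + (∂f/∂y) dy + (∂f/∂z) dz. The components of the vector representation are exactly the entries of grad f in Cartesian coordinates:
  ∂f/∂x = 6*x*y
  ∂f/∂y = 3*x^2 + 3*y^2 + 2*y*z
  ∂f/∂z = y^2.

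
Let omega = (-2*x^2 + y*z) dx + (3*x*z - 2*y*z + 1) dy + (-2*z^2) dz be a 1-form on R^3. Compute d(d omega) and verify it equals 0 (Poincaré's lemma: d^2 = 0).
d(d omega) = 0

Step 1: d omega = sum_{i<j} (∂f_j/∂x_i - ∂f_i/∂x_j) dx_i ∧ dx_j:
  coeff of dx ∧ dy: 2*z
  coeff of dx ∧ dz: -y
  coeff of dy ∧ dz: -3*x + 2*y
Step 2: Apply d again to each 2-form coefficient. The only possible 3-form in R^3 is dx ∧ dy ∧ dz, with coefficient
  ∂(coeff of dy∧dz)/∂x - ∂(coeff of dx∧dz)/∂y + ∂(coeff of dx∧dy)/∂z
  = ∂/∂x (-3*x + 2*y) - ∂/∂y (-y) + ∂/∂z (2*z).
Each of these terms simplifies to sums of mixed partials that cancel in pairs. The result is 0 (by equality of mixed partials for smooth functions — Schwarz / Clairaut).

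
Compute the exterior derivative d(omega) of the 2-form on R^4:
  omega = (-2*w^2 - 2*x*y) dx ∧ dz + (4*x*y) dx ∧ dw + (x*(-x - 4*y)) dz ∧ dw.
d(omega) = (2*x) dx ∧ dy ∧ dz + (-4*w - 2*x - 4*y) dx ∧ dz ∧ dw + (-4*x) dx ∧ dy ∧ dw + (-4*x) dy ∧ dz ∧ dw

For a 2-form omega = sum_{i<j} g_{ij} dx_i ∧ dx_j, the exterior derivative is
  d(omega) = sum_{i<j} d(g_{ij}) ∧ dx_i ∧ dx_j = sum_{i<j, k} (∂g_{ij}/∂x_k) dx_k ∧ dx_i ∧ dx_j.
Expand each term, using dx_k ∧ dx_i ∧ dx_j = sgn(permutation) dx_{(a)} ∧ dx_{(b)} ∧ dx_{(c)} with (a < b < c) sorted:
  d(-2*w^2 - 2*x*y) includes (∂/∂y)(-2*w^2 - 2*x*y) dy = (-2*x) dy, which multiplied by dx ∧ dz gives (2*x) dx ∧ dy ∧ dz
  d(-2*w^2 - 2*x*y) includes (∂/∂w)(-2*w^2 - 2*x*y) dw = (-4*w) dw, which multiplied by dx ∧ dz gives (-4*w) dx ∧ dz ∧ dw
  d(4*x*y) includes (∂/∂y)(4*x*y) dy = (4*x) dy, which multiplied by dx ∧ dw gives (-4*x) dx ∧ dy ∧ dw
  d(x*(-x - 4*y)) includes (∂/∂x)(x*(-x - 4*y)) dx = (-2*x - 4*y) dx, which multiplied by dz ∧ dw gives (-2*x - 4*y) dx ∧ dz ∧ dw
  d(x*(-x - 4*y)) includes (∂/∂y)(x*(-x - 4*y)) dy = (-4*x) dy, which multiplied by dz ∧ dw gives (-4*x) dy ∧ dz ∧ dw
Collecting like 3-forms: d(omega) = (2*x) dx ∧ dy ∧ dz + (-4*w - 2*x - 4*y) dx ∧ dz ∧ dw + (-4*x) dx ∧ dy ∧ dw + (-4*x) dy ∧ dz ∧ dw.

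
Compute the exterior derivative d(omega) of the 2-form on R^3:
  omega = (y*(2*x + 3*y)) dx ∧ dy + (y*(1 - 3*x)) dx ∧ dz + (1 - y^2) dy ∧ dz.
d(omega) = (3*x - 1) dx ∧ dy ∧ dz

For a 2-form omega = sum_{i<j} g_{ij} dx_i ∧ dx_j, the exterior derivative is
  d(omega) = sum_{i<j} d(g_{ij}) ∧ dx_i ∧ dx_j = sum_{i<j, k} (∂g_{ij}/∂x_k) dx_k ∧ dx_i ∧ dx_j.
Expand each term, using dx_k ∧ dx_i ∧ dx_j = sgn(permutation) dx_{(a)} ∧ dx_{(b)} ∧ dx_{(c)} with (a < b < c) sorted:
  d(y*(1 - 3*x)) includes (∂/∂y)(y*(1 - 3*x)) dy = (1 - 3*x) dy, which multiplied by dx ∧ dz gives (3*x - 1) dx ∧ dy ∧ dz
Collecting like 3-forms: d(omega) = (3*x - 1) dx ∧ dy ∧ dz.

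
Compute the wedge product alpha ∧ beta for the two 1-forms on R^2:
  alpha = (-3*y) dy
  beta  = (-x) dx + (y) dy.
alpha ∧ beta = (-3*x*y) dx ∧ dy

Distribute the wedge, using dx_i ∧ dx_j = -dx_j ∧ dx_i and dx_i ∧ dx_i = 0. For each pair (i, j) with i < j, the coefficient of dx_i ∧ dx_j in alpha ∧ beta is (alpha_i * beta_j - alpha_j * beta_i). Collecting: alpha ∧ beta = (-3*x*y) dx ∧ dy.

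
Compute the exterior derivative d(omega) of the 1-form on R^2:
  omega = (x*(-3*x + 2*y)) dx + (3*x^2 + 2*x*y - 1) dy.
d(omega) = (4*x + 2*y) dx ∧ dy

For a 1-form omega = sum_i f_i dx_i, the exterior derivative is
  d(omega) = sum_{i < j} (∂f_j/∂x_i - ∂f_i/∂x_j) dx_i ∧ dx_j.
  coefficient of dx ∧ dy: ∂f_2/∂x - ∂f_1/∂y = ∂(3*x^2 + 2*x*y - 1)/∂x - ∂(x*(-3*x + 2*y))/∂y = 4*x + 2*y
Assembling: d(omega) = (4*x + 2*y) dx ∧ dy.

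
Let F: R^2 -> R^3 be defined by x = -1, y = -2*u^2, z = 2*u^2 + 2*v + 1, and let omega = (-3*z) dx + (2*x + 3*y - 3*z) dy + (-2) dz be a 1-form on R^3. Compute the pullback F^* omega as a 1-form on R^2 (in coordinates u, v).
F^* omega = (12*u*(4*u^2 + 2*v + 1)) du + (-4) dv

Using F^*(f dg) = (f ∘ F) d(g ∘ F), substitute each coordinate x_i by F_i(u, v) in f_i, and replace dx_i by d F_i = (∂F_i/∂u) du + (∂F_i/∂v) dv.
  For the x component: f_1(F) = -6*u^2 - 6*v - 3; d F_1 = (0) du + (0) dv
  For the y component: f_2(F) = -12*u^2 - 6*v - 5; d F_2 = (-4*u) du + (0) dv
  For the z component: f_3(F) = -2; d F_3 = (4*u) du + (2) dv
Combining and collecting du, dv coefficients:
  coeff of du: 12*u*(4*u^2 + 2*v + 1)
  coeff of dv: -4
F^* omega = (12*u*(4*u^2 + 2*v + 1)) du + (-4) dv.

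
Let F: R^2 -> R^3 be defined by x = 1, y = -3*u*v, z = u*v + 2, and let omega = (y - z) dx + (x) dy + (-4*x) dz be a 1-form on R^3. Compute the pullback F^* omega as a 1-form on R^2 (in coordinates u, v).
F^* omega = (-7*v) du + (-7*u) dv

Using F^*(f dg) = (f ∘ F) d(g ∘ F), substitute each coordinate x_i by F_i(u, v) in f_i, and replace dx_i by d F_i = (∂F_i/∂u) du + (∂F_i/∂v) dv.
  For the x component: f_1(F) = -4*u*v - 2; d F_1 = (0) du + (0) dv
  For the y component: f_2(F) = 1; d F_2 = (-3*v) du + (-3*u) dv
  For the z component: f_3(F) = -4; d F_3 = (v) du + (u) dv
Combining and collecting du, dv coefficients:
  coeff of du: -7*v
  coeff of dv: -7*u
F^* omega = (-7*v) du + (-7*u) dv.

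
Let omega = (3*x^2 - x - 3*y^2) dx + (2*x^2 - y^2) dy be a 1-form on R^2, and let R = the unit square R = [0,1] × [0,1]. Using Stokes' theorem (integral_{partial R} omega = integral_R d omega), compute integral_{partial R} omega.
integral_(partial R) omega = 5

Stokes: integral_partial_R omega = integral_R d omega with d omega = (∂Q/∂x - ∂P/∂y) dx ∧ dy.
  ∂Q/∂x = 4*x
  ∂P/∂y = -6*y
  integrand = ∂Q/∂x - ∂P/∂y = 4*x + 6*y.
Integrating over R: integral_0^1 integral_0^1 (4*x + 6*y) dx dy = 5.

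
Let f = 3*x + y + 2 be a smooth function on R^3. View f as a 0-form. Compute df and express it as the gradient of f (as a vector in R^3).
df = (3) dx + (1) dy + (0) dz; grad f = (3, 1, 0)

For a 0-form f, d f = (∂f/∂x) dx + (∂f/∂y) dy + (∂f/∂z) dz. The components of the vector representation are exactly the entries of grad f in Cartesian coordinates:
  ∂f/∂x = 3
  ∂f/∂y = 1
  ∂f/∂z = 0.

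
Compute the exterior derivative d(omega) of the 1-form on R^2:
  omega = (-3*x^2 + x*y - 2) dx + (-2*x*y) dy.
d(omega) = (-x - 2*y) dx ∧ dy

For a 1-form omega = sum_i f_i dx_i, the exterior derivative is
  d(omega) = sum_{i < j} (∂f_j/∂x_i - ∂f_i/∂x_j) dx_i ∧ dx_j.
  coefficient of dx ∧ dy: ∂f_2/∂x - ∂f_1/∂y = ∂(-2*x*y)/∂x - ∂(-3*x^2 + x*y - 2)/∂y = -x - 2*y
Assembling: d(omega) = (-x - 2*y) dx ∧ dy.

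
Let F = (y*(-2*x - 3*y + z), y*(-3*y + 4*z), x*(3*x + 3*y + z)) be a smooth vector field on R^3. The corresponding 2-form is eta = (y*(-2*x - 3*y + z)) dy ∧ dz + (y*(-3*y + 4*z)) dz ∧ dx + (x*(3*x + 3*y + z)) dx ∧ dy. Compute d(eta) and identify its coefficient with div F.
d(eta) = (x - 8*y + 4*z) dx ∧ dy ∧ dz; div F = x - 8*y + 4*z

For a 2-form in R^3 of the form above, applying d gives a 3-form with coefficient ∂P/∂x + ∂Q/∂y + ∂R/∂z:
  ∂P/∂x = -2*y
  ∂Q/∂y = -6*y + 4*z
  ∂R/∂z = x
Sum = x - 8*y + 4*z, which is exactly div F.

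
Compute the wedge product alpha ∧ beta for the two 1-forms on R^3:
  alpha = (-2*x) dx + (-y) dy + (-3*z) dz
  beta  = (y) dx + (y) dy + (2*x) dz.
alpha ∧ beta = (y*(-2*x + y)) dx ∧ dy + (-4*x^2 + 3*y*z) dx ∧ dz + (y*(-2*x + 3*z)) dy ∧ dz

Distribute the wedge, using dx_i ∧ dx_j = -dx_j ∧ dx_i and dx_i ∧ dx_i = 0. For each pair (i, j) with i < j, the coefficient of dx_i ∧ dx_j in alpha ∧ beta is (alpha_i * beta_j - alpha_j * beta_i). Collecting: alpha ∧ beta = (y*(-2*x + y)) dx ∧ dy + (-4*x^2 + 3*y*z) dx ∧ dz + (y*(-2*x + 3*z)) dy ∧ dz.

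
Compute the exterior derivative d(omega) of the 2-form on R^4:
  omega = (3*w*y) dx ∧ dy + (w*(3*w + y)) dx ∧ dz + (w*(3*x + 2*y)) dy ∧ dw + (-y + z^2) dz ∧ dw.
d(omega) = (3*w + 3*y) dx ∧ dy ∧ dw + (-w) dx ∧ dy ∧ dz + (6*w + y) dx ∧ dz ∧ dw + (-1) dy ∧ dz ∧ dw

For a 2-form omega = sum_{i<j} g_{ij} dx_i ∧ dx_j, the exterior derivative is
  d(omega) = sum_{i<j} d(g_{ij}) ∧ dx_i ∧ dx_j = sum_{i<j, k} (∂g_{ij}/∂x_k) dx_k ∧ dx_i ∧ dx_j.
Expand each term, using dx_k ∧ dx_i ∧ dx_j = sgn(permutation) dx_{(a)} ∧ dx_{(b)} ∧ dx_{(c)} with (a < b < c) sorted:
  d(3*w*y) includes (∂/∂w)(3*w*y) dw = (3*y) dw, which multiplied by dx ∧ dy gives (3*y) dx ∧ dy ∧ dw
  d(w*(3*w + y)) includes (∂/∂y)(w*(3*w + y)) dy = (w) dy, which multiplied by dx ∧ dz gives (-w) dx ∧ dy ∧ dz
  d(w*(3*w + y)) includes (∂/∂w)(w*(3*w + y)) dw = (6*w + y) dw, which multiplied by dx ∧ dz gives (6*w + y) dx ∧ dz ∧ dw
  d(w*(3*x + 2*y)) includes (∂/∂x)(w*(3*x + 2*y)) dx = (3*w) dx, which multiplied by dy ∧ dw gives (3*w) dx ∧ dy ∧ dw
  d(-y + z^2) includes (∂/∂y)(-y + z^2) dy = (-1) dy, which multiplied by dz ∧ dw gives (-1) dy ∧ dz ∧ dw
Collecting like 3-forms: d(omega) = (3*w + 3*y) dx ∧ dy ∧ dw + (-w) dx ∧ dy ∧ dz + (6*w + y) dx ∧ dz ∧ dw + (-1) dy ∧ dz ∧ dw.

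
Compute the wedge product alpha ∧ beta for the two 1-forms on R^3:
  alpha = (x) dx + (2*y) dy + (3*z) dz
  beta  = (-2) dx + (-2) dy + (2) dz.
alpha ∧ beta = (-2*x + 4*y) dx ∧ dy + (2*x + 6*z) dx ∧ dz + (4*y + 6*z) dy ∧ dz

Distribute the wedge, using dx_i ∧ dx_j = -dx_j ∧ dx_i and dx_i ∧ dx_i = 0. For each pair (i, j) with i < j, the coefficient of dx_i ∧ dx_j in alpha ∧ beta is (alpha_i * beta_j - alpha_j * beta_i). Collecting: alpha ∧ beta = (-2*x + 4*y) dx ∧ dy + (2*x + 6*z) dx ∧ dz + (4*y + 6*z) dy ∧ dz.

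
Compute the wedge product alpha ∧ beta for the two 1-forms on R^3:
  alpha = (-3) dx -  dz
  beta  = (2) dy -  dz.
alpha ∧ beta = (-6) dx ∧ dy + (3) dx ∧ dz + (2) dy ∧ dz

Distribute the wedge, using dx_i ∧ dx_j = -dx_j ∧ dx_i and dx_i ∧ dx_i = 0. For each pair (i, j) with i < j, the coefficient of dx_i ∧ dx_j in alpha ∧ beta is (alpha_i * beta_j - alpha_j * beta_i). Collecting: alpha ∧ beta = (-6) dx ∧ dy + (3) dx ∧ dz + (2) dy ∧ dz.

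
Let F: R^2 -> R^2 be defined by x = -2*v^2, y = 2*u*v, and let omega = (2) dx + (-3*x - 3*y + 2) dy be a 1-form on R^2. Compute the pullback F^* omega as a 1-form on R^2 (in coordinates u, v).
F^* omega = (4*v*(-3*u*v + 3*v^2 + 1)) du + (-12*u^2*v + 12*u*v^2 + 4*u - 8*v) dv

Using F^*(f dg) = (f ∘ F) d(g ∘ F), substitute each coordinate x_i by F_i(u, v) in f_i, and replace dx_i by d F_i = (∂F_i/∂u) du + (∂F_i/∂v) dv.
  For the x component: f_1(F) = 2; d F_1 = (0) du + (-4*v) dv
  For the y component: f_2(F) = -6*u*v + 6*v^2 + 2; d F_2 = (2*v) du + (2*u) dv
Combining and collecting du, dv coefficients:
  coeff of du: 4*v*(-3*u*v + 3*v^2 + 1)
  coeff of dv: -12*u^2*v + 12*u*v^2 + 4*u - 8*v
F^* omega = (4*v*(-3*u*v + 3*v^2 + 1)) du + (-12*u^2*v + 12*u*v^2 + 4*u - 8*v) dv.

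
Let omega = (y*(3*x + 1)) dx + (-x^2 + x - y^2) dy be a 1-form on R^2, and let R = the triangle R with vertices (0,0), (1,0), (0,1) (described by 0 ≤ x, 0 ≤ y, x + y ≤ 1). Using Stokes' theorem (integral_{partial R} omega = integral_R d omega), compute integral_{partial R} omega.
integral_(partial R) omega = -5/6

Stokes: integral_partial_R omega = integral_R d omega with d omega = (∂Q/∂x - ∂P/∂y) dx ∧ dy.
  ∂Q/∂x = 1 - 2*x
  ∂P/∂y = 3*x + 1
  integrand = ∂Q/∂x - ∂P/∂y = -5*x.
Integrating over R: integral_0^1 integral_0^{1-x} (-5*x) dy dx = -5/6.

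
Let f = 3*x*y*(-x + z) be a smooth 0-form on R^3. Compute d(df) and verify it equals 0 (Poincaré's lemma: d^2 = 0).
d(df) = 0

Step 1: df = sum_i (∂f/∂x_i) dx_i = (3*y*(-2*x + z)) dx + (3*x*(-x + z)) dy + (3*x*y) dz.
Step 2: Apply d again. Using the 1-form formula, the coefficient of dx ∧ dy in d(df) is ∂^2 f/∂x ∂y - ∂^2 f/∂y ∂x = (-6*x + 3*z) - (-6*x + 3*z) = 0 (equality of mixed partials for smooth f).
Similarly for dx ∧ dz and dy ∧ dz — all coefficients vanish. So d(df) = 0.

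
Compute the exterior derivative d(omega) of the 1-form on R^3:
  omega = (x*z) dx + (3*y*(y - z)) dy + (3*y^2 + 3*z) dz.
d(omega) = (-x) dx ∧ dz + (9*y) dy ∧ dz

For a 1-form omega = sum_i f_i dx_i, the exterior derivative is
  d(omega) = sum_{i < j} (∂f_j/∂x_i - ∂f_i/∂x_j) dx_i ∧ dx_j.
  coefficient of dx ∧ dz: ∂f_3/∂x - ∂f_1/∂z = ∂(3*y^2 + 3*z)/∂x - ∂(x*z)/∂z = -x
  coefficient of dy ∧ dz: ∂f_3/∂y - ∂f_2/∂z = ∂(3*y^2 + 3*z)/∂y - ∂(3*y*(y - z))/∂z = 9*y
Assembling: d(omega) = (-x) dx ∧ dz + (9*y) dy ∧ dz.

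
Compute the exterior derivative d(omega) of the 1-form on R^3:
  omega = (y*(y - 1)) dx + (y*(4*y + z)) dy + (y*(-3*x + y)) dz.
d(omega) = (1 - 2*y) dx ∧ dy + (-3*y) dx ∧ dz + (-3*x + y) dy ∧ dz

For a 1-form omega = sum_i f_i dx_i, the exterior derivative is
  d(omega) = sum_{i < j} (∂f_j/∂x_i - ∂f_i/∂x_j) dx_i ∧ dx_j.
  coefficient of dx ∧ dy: ∂f_2/∂x - ∂f_1/∂y = ∂(y*(4*y + z))/∂x - ∂(y*(y - 1))/∂y = 1 - 2*y
  coefficient of dx ∧ dz: ∂f_3/∂x - ∂f_1/∂z = ∂(y*(-3*x + y))/∂x - ∂(y*(y - 1))/∂z = -3*y
  coefficient of dy ∧ dz: ∂f_3/∂y - ∂f_2/∂z = ∂(y*(-3*x + y))/∂y - ∂(y*(4*y + z))/∂z = -3*x + y
Assembling: d(omega) = (1 - 2*y) dx ∧ dy + (-3*y) dx ∧ dz + (-3*x + y) dy ∧ dz.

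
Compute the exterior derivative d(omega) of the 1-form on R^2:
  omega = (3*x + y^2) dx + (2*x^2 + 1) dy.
d(omega) = (4*x - 2*y) dx ∧ dy

For a 1-form omega = sum_i f_i dx_i, the exterior derivative is
  d(omega) = sum_{i < j} (∂f_j/∂x_i - ∂f_i/∂x_j) dx_i ∧ dx_j.
  coefficient of dx ∧ dy: ∂f_2/∂x - ∂f_1/∂y = ∂(2*x^2 + 1)/∂x - ∂(3*x + y^2)/∂y = 4*x - 2*y
Assembling: d(omega) = (4*x - 2*y) dx ∧ dy.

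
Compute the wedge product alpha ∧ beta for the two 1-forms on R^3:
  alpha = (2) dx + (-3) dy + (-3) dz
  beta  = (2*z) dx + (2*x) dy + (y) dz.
alpha ∧ beta = (4*x + 6*z) dx ∧ dy + (2*y + 6*z) dx ∧ dz + (6*x - 3*y) dy ∧ dz

Distribute the wedge, using dx_i ∧ dx_j = -dx_j ∧ dx_i and dx_i ∧ dx_i = 0. For each pair (i, j) with i < j, the coefficient of dx_i ∧ dx_j in alpha ∧ beta is (alpha_i * beta_j - alpha_j * beta_i). Collecting: alpha ∧ beta = (4*x + 6*z) dx ∧ dy + (2*y + 6*z) dx ∧ dz + (6*x - 3*y) dy ∧ dz.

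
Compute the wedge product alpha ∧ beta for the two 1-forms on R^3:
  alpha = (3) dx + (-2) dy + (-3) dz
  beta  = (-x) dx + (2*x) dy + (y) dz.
alpha ∧ beta = (4*x) dx ∧ dy + (-3*x + 3*y) dx ∧ dz + (6*x - 2*y) dy ∧ dz

Distribute the wedge, using dx_i ∧ dx_j = -dx_j ∧ dx_i and dx_i ∧ dx_i = 0. For each pair (i, j) with i < j, the coefficient of dx_i ∧ dx_j in alpha ∧ beta is (alpha_i * beta_j - alpha_j * beta_i). Collecting: alpha ∧ beta = (4*x) dx ∧ dy + (-3*x + 3*y) dx ∧ dz + (6*x - 2*y) dy ∧ dz.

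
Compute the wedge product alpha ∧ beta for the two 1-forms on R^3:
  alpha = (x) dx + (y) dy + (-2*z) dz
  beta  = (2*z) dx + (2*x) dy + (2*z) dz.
alpha ∧ beta = (2*x^2 - 2*y*z) dx ∧ dy + (2*z*(x + 2*z)) dx ∧ dz + (2*z*(2*x + y)) dy ∧ dz

Distribute the wedge, using dx_i ∧ dx_j = -dx_j ∧ dx_i and dx_i ∧ dx_i = 0. For each pair (i, j) with i < j, the coefficient of dx_i ∧ dx_j in alpha ∧ beta is (alpha_i * beta_j - alpha_j * beta_i). Collecting: alpha ∧ beta = (2*x^2 - 2*y*z) dx ∧ dy + (2*z*(x + 2*z)) dx ∧ dz + (2*z*(2*x + y)) dy ∧ dz.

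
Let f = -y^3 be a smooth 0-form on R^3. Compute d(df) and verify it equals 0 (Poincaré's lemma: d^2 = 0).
d(df) = 0

Step 1: df = sum_i (∂f/∂x_i) dx_i = (0) dx + (-3*y^2) dy + (0) dz.
Step 2: Apply d again. Using the 1-form formula, the coefficient of dx ∧ dy in d(df) is ∂^2 f/∂x ∂y - ∂^2 f/∂y ∂x = (0) - (0) = 0 (equality of mixed partials for smooth f).
Similarly for dx ∧ dz and dy ∧ dz — all coefficients vanish. So d(df) = 0.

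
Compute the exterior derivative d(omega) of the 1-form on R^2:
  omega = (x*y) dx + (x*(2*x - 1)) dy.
d(omega) = (3*x - 1) dx ∧ dy

For a 1-form omega = sum_i f_i dx_i, the exterior derivative is
  d(omega) = sum_{i < j} (∂f_j/∂x_i - ∂f_i/∂x_j) dx_i ∧ dx_j.
  coefficient of dx ∧ dy: ∂f_2/∂x - ∂f_1/∂y = ∂(x*(2*x - 1))/∂x - ∂(x*y)/∂y = 3*x - 1
Assembling: d(omega) = (3*x - 1) dx ∧ dy.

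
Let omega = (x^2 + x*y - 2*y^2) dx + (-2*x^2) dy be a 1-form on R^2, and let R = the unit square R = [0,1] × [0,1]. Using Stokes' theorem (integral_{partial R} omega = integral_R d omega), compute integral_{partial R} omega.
integral_(partial R) omega = -1/2

Stokes: integral_partial_R omega = integral_R d omega with d omega = (∂Q/∂x - ∂P/∂y) dx ∧ dy.
  ∂Q/∂x = -4*x
  ∂P/∂y = x - 4*y
  integrand = ∂Q/∂x - ∂P/∂y = -5*x + 4*y.
Integrating over R: integral_0^1 integral_0^1 (-5*x + 4*y) dx dy = -1/2.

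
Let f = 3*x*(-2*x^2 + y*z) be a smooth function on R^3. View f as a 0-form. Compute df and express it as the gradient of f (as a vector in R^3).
df = (-18*x^2 + 3*y*z) dx + (3*x*z) dy + (3*x*y) dz; grad f = (-18*x^2 + 3*y*z, 3*x*z, 3*x*y)

For a 0-form f, d f = (∂f/∂x) dx + (∂f/∂y) dy + (∂f/∂z) dz. The components of the vector representation are exactly the entries of grad f in Cartesian coordinates:
  ∂f/∂x = -18*x^2 + 3*y*z
  ∂f/∂y = 3*x*z
  ∂f/∂z = 3*x*y.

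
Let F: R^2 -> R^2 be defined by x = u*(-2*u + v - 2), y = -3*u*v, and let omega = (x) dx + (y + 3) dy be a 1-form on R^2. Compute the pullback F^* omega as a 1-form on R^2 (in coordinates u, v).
F^* omega = (8*u^3 - 6*u^2*v + 12*u^2 + 10*u*v^2 - 4*u*v + 4*u - 9*v) du + (u*(-2*u^2 + 10*u*v - 2*u - 9)) dv

Using F^*(f dg) = (f ∘ F) d(g ∘ F), substitute each coordinate x_i by F_i(u, v) in f_i, and replace dx_i by d F_i = (∂F_i/∂u) du + (∂F_i/∂v) dv.
  For the x component: f_1(F) = u*(-2*u + v - 2); d F_1 = (-4*u + v - 2) du + (u) dv
  For the y component: f_2(F) = -3*u*v + 3; d F_2 = (-3*v) du + (-3*u) dv
Combining and collecting du, dv coefficients:
  coeff of du: 8*u^3 - 6*u^2*v + 12*u^2 + 10*u*v^2 - 4*u*v + 4*u - 9*v
  coeff of dv: u*(-2*u^2 + 10*u*v - 2*u - 9)
F^* omega = (8*u^3 - 6*u^2*v + 12*u^2 + 10*u*v^2 - 4*u*v + 4*u - 9*v) du + (u*(-2*u^2 + 10*u*v - 2*u - 9)) dv.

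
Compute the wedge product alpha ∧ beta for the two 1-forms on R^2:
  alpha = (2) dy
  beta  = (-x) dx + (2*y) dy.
alpha ∧ beta = (2*x) dx ∧ dy

Distribute the wedge, using dx_i ∧ dx_j = -dx_j ∧ dx_i and dx_i ∧ dx_i = 0. For each pair (i, j) with i < j, the coefficient of dx_i ∧ dx_j in alpha ∧ beta is (alpha_i * beta_j - alpha_j * beta_i). Collecting: alpha ∧ beta = (2*x) dx ∧ dy.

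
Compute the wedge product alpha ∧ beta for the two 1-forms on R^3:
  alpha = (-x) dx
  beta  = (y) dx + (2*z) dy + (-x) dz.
alpha ∧ beta = (-2*x*z) dx ∧ dy + (x^2) dx ∧ dz

Distribute the wedge, using dx_i ∧ dx_j = -dx_j ∧ dx_i and dx_i ∧ dx_i = 0. For each pair (i, j) with i < j, the coefficient of dx_i ∧ dx_j in alpha ∧ beta is (alpha_i * beta_j - alpha_j * beta_i). Collecting: alpha ∧ beta = (-2*x*z) dx ∧ dy + (x^2) dx ∧ dz.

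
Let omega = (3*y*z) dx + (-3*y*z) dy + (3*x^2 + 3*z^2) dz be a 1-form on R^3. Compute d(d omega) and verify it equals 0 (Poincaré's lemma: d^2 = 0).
d(d omega) = 0

Step 1: d omega = sum_{i<j} (∂f_j/∂x_i - ∂f_i/∂x_j) dx_i ∧ dx_j:
  coeff of dx ∧ dy: -3*z
  coeff of dx ∧ dz: 6*x - 3*y
  coeff of dy ∧ dz: 3*y
Step 2: Apply d again to each 2-form coefficient. The only possible 3-form in R^3 is dx ∧ dy ∧ dz, with coefficient
  ∂(coeff of dy∧dz)/∂x - ∂(coeff of dx∧dz)/∂y + ∂(coeff of dx∧dy)/∂z
  = ∂/∂x (3*y) - ∂/∂y (6*x - 3*y) + ∂/∂z (-3*z).
Each of these terms simplifies to sums of mixed partials that cancel in pairs. The result is 0 (by equality of mixed partials for smooth functions — Schwarz / Clairaut).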